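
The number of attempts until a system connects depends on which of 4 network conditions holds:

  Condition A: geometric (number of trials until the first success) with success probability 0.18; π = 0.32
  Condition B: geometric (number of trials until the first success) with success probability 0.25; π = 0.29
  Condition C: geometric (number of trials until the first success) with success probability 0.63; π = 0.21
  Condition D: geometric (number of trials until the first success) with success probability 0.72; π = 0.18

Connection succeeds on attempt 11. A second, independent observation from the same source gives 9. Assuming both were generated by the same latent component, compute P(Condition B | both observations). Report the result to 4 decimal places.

Posterior ∝ prior × likelihood, so P(k | x) ∝ P(Z=k) f_k(x); normalise over all components.
Since both observations come from the same component, the likelihood for component k is f_k(x₁)·f_k(x₂).
  L_A = [0.18·(1−0.18)^10 = 0.18·0.137448 = 0.0247406] × [0.0367945] = 0.000910321
  L_B = [0.25·(1−0.25)^10 = 0.25·0.0563135 = 0.0140784] × [0.0250282] = 0.000352357
  L_C = [0.63·(1−0.63)^10 = 0.63·4.80858e-05 = 3.02941e-05] × [0.000221286] = 6.70366e-09
  L_D = [0.72·(1−0.72)^10 = 0.72·2.96197e-06 = 2.13262e-06] × [2.72017e-05] = 5.80109e-11
Weight by the priors:
  P(Z=A)·L_A = 0.32 × 0.000910321 = 0.000291303
  P(Z=B)·L_B = 0.29 × 0.000352357 = 0.000102183
  P(Z=C)·L_C = 0.21 × 6.70366e-09 = 1.40777e-09
  P(Z=D)·L_D = 0.18 × 5.80109e-11 = 1.0442e-11
Evidence: 0.000291303 + 0.000102183 + 1.40777e-09 + 1.0442e-11 = 0.000393487
So the posterior for Condition B is 0.000102183 / 0.000393487 ≈ 0.2597.

0.2597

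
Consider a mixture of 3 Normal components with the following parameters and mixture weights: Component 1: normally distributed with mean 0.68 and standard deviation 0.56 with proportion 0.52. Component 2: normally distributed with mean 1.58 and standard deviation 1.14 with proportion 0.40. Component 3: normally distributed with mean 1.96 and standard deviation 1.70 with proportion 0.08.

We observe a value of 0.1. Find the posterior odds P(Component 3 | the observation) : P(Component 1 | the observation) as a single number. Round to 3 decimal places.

Only the two components matter; the odds are (w_i f_i(x)) / (w_j f_j(x)).
Normal densities:
  L_1 = 0.416665
  L_2 = 0.150666
  L_3 = 0.128978
Posterior odds = (w_3·L_3) / (w_1·L_1) = (0.08·0.128978) / (0.52·0.416665) = 0.0103182 / 0.216666 ≈ 0.048

0.048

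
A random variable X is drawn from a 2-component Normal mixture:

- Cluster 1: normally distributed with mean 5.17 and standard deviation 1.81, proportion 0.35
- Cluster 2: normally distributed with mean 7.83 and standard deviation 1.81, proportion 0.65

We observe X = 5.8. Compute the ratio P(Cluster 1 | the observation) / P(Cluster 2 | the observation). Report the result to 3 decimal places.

0.951

The posterior odds equal the prior odds times the likelihood ratio: (w_i/w_j)·(f_i(x)/f_j(x)).
Evaluate each component's likelihood at the observed value:
  p_1 = 0.207455
  p_2 = 0.117514
Odds = (0.35/0.65) × (0.207455/0.117514) = 0.538462 × 1.76537 ≈ 0.951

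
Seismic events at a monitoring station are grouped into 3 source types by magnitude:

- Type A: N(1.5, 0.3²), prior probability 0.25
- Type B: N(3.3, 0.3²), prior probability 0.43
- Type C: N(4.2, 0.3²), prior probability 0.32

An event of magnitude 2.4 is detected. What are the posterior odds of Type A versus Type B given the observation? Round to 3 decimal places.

The posterior odds equal the prior odds times the likelihood ratio: (w_i/w_j)·(f_i(x)/f_j(x)).
Component likelihoods at x = 2.4:
  L_A = (1/(0.3·√(2π)))·exp(−(2.4−1.5)²/(2·0.3²)) = 1.329808·exp(-4.50000) = 0.0147728
  L_B = (1/(0.3·√(2π)))·exp(−(2.4−3.3)²/(2·0.3²)) = 1.329808·exp(-4.50000) = 0.0147728
  L_C = (1/(0.3·√(2π)))·exp(−(2.4−4.2)²/(2·0.3²)) = 1.329808·exp(-18.00000) = 2.02529e-08
0.00369321 / 0.00635232 ≈ 0.581

0.581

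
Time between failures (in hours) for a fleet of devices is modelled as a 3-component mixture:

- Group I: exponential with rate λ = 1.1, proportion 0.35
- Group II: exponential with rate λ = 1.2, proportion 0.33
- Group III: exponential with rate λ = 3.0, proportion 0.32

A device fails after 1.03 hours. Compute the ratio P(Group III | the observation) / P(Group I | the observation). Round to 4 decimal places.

0.3523

Only the two components matter; the odds are (π_i f_i(x)) / (π_j f_j(x)).
Component likelihoods at x = 1.03 hours:
  f_I = 0.354272
  f_II = 0.348653
  f_III = 0.136506
0.0436819 / 0.123995 ≈ 0.3523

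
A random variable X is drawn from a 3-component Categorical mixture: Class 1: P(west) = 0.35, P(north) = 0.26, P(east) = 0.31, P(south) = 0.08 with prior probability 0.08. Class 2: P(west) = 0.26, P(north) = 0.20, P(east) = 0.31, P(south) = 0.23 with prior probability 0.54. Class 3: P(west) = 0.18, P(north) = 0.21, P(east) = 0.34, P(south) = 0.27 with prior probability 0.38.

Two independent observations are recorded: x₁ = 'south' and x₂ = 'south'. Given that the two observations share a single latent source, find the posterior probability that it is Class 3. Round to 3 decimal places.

0.488

Posterior ∝ prior × likelihood, so P(k | x) ∝ P(Z=k) f_k(x); normalise over all components.
Since both observations come from the same component, the likelihood for component k is f_k(x₁)·f_k(x₂).
  f_1 = [P(south | comp) = 0.08] × [0.08] = 0.0064
  f_2 = [P(south | comp) = 0.23] × [0.23] = 0.0529
  f_3 = [P(south | comp) = 0.27] × [0.27] = 0.0729
Prior × likelihood for each component:
  P(Z=1)·f_1 = 0.08 × 0.0064 = 0.000512
  P(Z=2)·f_2 = 0.54 × 0.0529 = 0.028566
  P(Z=3)·f_3 = 0.38 × 0.0729 = 0.027702
Denominator: 0.000512 + 0.028566 + 0.027702 = 0.05678
Responsibility of Class 3: 0.027702 / 0.05678 ≈ 0.488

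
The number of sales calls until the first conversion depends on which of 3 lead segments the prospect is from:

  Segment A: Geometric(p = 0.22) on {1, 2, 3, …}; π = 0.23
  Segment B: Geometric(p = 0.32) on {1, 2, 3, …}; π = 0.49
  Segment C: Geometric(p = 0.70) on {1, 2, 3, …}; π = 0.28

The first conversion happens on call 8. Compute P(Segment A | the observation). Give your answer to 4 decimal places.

0.4564

The responsibility of component k is w_k f_k(x) divided by Σ_j w_j f_j(x).
Component likelihoods at x = 8:
  p_A = 0.0386443
  p_B = 0.0215136
  p_C = 0.00015309
Weight by the priors:
  w_A·p_A = 0.23 × 0.0386443 = 0.00888818
  w_B·p_B = 0.49 × 0.0215136 = 0.0105416
  w_C·p_C = 0.28 × 0.00015309 = 4.28652e-05
Evidence: 0.00888818 + 0.0105416 + 4.28652e-05 = 0.0194727
So the posterior for Segment A is 0.00888818 / 0.0194727 ≈ 0.4564.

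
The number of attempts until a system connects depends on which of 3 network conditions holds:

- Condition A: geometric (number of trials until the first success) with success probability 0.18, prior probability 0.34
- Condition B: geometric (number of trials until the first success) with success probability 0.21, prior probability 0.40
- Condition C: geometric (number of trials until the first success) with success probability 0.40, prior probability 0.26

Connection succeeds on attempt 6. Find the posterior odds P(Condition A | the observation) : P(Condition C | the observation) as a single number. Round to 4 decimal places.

2.8056

The posterior odds equal the prior odds times the likelihood ratio: (w_i/w_j)·(f_i(x)/f_j(x)).
Evaluate each component's likelihood at the observed value:
  p_A = 0.0667332
  p_B = 0.0646182
  p_C = 0.031104
Odds = (0.34/0.26) × (0.0667332/0.031104) = 1.30769 × 2.14549 ≈ 2.8056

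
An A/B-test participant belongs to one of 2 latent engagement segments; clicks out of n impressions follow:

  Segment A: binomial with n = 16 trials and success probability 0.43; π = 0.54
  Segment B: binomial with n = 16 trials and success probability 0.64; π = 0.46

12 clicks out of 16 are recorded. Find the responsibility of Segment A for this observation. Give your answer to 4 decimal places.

The responsibility of component k is π_k f_k(x) divided by Σ_j π_j f_j(x).
Binomial probabilities:
  f_A = 0.00767701
  f_B = 0.144358
Multiply by the mixture weights:
  π_A·f_A = 0.54 × 0.00767701 = 0.00414559
  π_B·f_B = 0.46 × 0.144358 = 0.0664047
Denominator: 0.00414559 + 0.0664047 = 0.0705503
Responsibility of Segment A: 0.00414559 / 0.0705503 ≈ 0.0588

0.0588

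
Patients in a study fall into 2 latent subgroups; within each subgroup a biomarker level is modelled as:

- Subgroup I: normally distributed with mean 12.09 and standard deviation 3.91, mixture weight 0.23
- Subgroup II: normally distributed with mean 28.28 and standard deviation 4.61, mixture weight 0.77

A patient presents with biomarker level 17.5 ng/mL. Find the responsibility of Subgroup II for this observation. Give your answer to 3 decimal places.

0.324

Apply Bayes' rule: the posterior for each component is proportional to its prior times its likelihood at x.
Component likelihoods at x = 17.5 ng/mL:
  L_I = 0.0391759
  L_II = 0.00562119
Unnormalised posteriors:
  π_I·L_I = 0.23 × 0.0391759 = 0.00901045
  π_II·L_II = 0.77 × 0.00562119 = 0.00432832
Denominator: 0.00901045 + 0.00432832 = 0.0133388
P(Subgroup II | 17.5 ng/mL) = 0.00432832 / 0.0133388 ≈ 0.324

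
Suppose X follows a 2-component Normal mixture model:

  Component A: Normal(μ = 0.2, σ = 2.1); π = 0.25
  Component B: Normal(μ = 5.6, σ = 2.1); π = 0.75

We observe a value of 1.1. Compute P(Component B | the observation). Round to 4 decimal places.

0.2487

Apply Bayes' rule: the posterior for each component is proportional to its prior times its likelihood at x.
Component likelihoods at x = 1.1:
  p_A = 0.173303
  p_B = 0.0191243
Multiply by the mixture weights:
  π_A·p_A = 0.25 × 0.173303 = 0.0433258
  π_B·p_B = 0.75 × 0.0191243 = 0.0143432
Marginal: 0.0433258 + 0.0143432 = 0.057669
So the posterior for Component B is 0.0143432 / 0.057669 ≈ 0.2487.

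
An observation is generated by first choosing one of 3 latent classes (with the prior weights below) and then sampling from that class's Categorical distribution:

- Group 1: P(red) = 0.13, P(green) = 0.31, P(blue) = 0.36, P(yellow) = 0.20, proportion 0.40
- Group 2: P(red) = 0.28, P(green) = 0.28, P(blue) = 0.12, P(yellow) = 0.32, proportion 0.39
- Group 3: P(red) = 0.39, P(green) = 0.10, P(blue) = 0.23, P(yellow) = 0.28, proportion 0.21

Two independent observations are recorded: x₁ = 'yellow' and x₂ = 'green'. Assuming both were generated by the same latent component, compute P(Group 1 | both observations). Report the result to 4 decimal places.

0.3779

Apply Bayes' rule: the posterior for each component is proportional to its prior times its likelihood at x.
Since both observations come from the same component, the likelihood for component k is f_k(x₁)·f_k(x₂).
  f_1 = [P(yellow | comp) = 0.20] × [0.31] = 0.062
  f_2 = [P(yellow | comp) = 0.32] × [0.28] = 0.0896
  f_3 = [P(yellow | comp) = 0.28] × [0.1] = 0.028
Prior × likelihood for each component:
  P(Z=1)·f_1 = 0.40 × 0.062 = 0.0248
  P(Z=2)·f_2 = 0.39 × 0.0896 = 0.034944
  P(Z=3)·f_3 = 0.21 × 0.028 = 0.00588
Denominator: 0.0248 + 0.034944 + 0.00588 = 0.065624
P(Group 1 | x) ≈ 0.3779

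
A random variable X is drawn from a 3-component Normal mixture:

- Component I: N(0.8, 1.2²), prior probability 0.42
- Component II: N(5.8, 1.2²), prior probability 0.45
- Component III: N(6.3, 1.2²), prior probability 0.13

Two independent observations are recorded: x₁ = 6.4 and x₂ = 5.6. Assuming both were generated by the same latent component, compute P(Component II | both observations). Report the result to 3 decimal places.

0.782

Posterior ∝ prior × likelihood, so P(k | x) ∝ w_k f_k(x); normalise over all components.
Since both observations come from the same component, the likelihood for component k is f_k(x₁)·f_k(x₂).
  p_I = [(1/(1.2·√(2π)))·exp(−(6.4−0.8)²/(2·1.2²)) = 0.332452·exp(-10.88889) = 6.20504e-06] × [0.000111525] = 6.92018e-10
  p_II = [(1/(1.2·√(2π)))·exp(−(6.4−5.8)²/(2·1.2²)) = 0.332452·exp(-0.12500) = 0.293388] × [0.327866] = 0.096192
  p_III = [(1/(1.2·√(2π)))·exp(−(6.4−6.3)²/(2·1.2²)) = 0.332452·exp(-0.00347) = 0.3313] × [0.280439] = 0.0929093
Multiply by the mixture weights:
  w_I·p_I = 0.42 × 6.92018e-10 = 2.90648e-10
  w_II·p_II = 0.45 × 0.096192 = 0.0432864
  w_III·p_III = 0.13 × 0.0929093 = 0.0120782
Evidence: 2.90648e-10 + 0.0432864 + 0.0120782 = 0.0553646
P(Component II | x₁,x₂) ≈ 0.782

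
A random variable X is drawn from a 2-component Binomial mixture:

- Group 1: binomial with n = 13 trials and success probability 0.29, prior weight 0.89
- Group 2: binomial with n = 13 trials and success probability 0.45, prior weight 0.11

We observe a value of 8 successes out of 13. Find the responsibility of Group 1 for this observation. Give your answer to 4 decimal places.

Apply Bayes' rule: the posterior for each component is proportional to its prior times its likelihood at x.
Binomial probabilities:
  f_1 = 0.0116159
  f_2 = 0.108916
Prior × likelihood for each component:
  π_1·f_1 = 0.89 × 0.0116159 = 0.0103382
  π_2·f_2 = 0.11 × 0.108916 = 0.0119808
Denominator: 0.0103382 + 0.0119808 = 0.022319
P(Group 1 | the observation) = 0.0103382 / 0.022319 ≈ 0.4632

0.4632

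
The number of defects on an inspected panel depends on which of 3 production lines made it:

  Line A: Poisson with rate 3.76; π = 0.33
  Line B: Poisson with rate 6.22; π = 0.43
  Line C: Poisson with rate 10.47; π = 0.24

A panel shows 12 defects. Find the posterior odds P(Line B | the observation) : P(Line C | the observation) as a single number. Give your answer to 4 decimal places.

0.2427

Posterior odds = (π_i f_i(x)) / (π_j f_j(x)); the normalising sum cancels.
Evaluate each component's likelihood at the observed value:
  f_A = e^(−3.76)·3.76^12/12! = 0.000388123
  f_B = e^(−6.22)·6.22^12/12! = 0.0139263
  f_C = e^(−10.47)·10.47^12/12! = 0.102792
0.00598831 / 0.0246701 ≈ 0.2427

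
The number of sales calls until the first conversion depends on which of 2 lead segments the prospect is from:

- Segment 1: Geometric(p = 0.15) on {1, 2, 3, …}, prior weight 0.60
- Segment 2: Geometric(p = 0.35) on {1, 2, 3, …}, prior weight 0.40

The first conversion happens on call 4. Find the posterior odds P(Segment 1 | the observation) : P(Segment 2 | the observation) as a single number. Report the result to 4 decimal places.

Only the two components matter; the odds are (π_i f_i(x)) / (π_j f_j(x)).
Evaluate each component's likelihood at the observed value:
  p_1 = 0.0921187
  p_2 = 0.0961188
Posterior odds = (π_1·p_1) / (π_2·p_2) = (0.60·0.0921187) / (0.40·0.0961188) = 0.0552712 / 0.0384475 ≈ 1.4376

1.4376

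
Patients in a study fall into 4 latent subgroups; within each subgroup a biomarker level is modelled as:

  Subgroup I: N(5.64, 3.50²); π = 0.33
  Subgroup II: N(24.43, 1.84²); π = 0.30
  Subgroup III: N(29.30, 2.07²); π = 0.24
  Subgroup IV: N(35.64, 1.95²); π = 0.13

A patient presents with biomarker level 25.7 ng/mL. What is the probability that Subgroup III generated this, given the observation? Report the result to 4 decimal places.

By Bayes' theorem, P(k | x) = π_k f_k(x) / Σ_j π_j f_j(x).
Component likelihoods at x = 25.7 ng/mL:
  L_I = 8.38905e-09
  L_II = 0.170861
  L_III = 0.0424778
  L_IV = 4.6618e-07
Unnormalised posteriors:
  π_I·L_I = 0.33 × 8.38905e-09 = 2.76839e-09
  π_II·L_II = 0.30 × 0.170861 = 0.0512583
  π_III·L_III = 0.24 × 0.0424778 = 0.0101947
  π_IV·L_IV = 0.13 × 4.6618e-07 = 6.06034e-08
Normaliser: 2.76839e-09 + 0.0512583 + 0.0101947 + 6.06034e-08 = 0.0614531
So the posterior for Subgroup III is 0.0101947 / 0.0614531 ≈ 0.1659.

0.1659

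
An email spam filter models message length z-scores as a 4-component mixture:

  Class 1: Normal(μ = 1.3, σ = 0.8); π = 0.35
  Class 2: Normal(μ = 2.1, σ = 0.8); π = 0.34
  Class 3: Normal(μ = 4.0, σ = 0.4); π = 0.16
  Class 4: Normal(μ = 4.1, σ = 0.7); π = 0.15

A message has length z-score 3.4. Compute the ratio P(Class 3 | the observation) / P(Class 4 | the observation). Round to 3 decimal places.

0.999

The posterior odds equal the prior odds times the likelihood ratio: (w_i/w_j)·(f_i(x)/f_j(x)).
Evaluate each component's likelihood at the observed value:
  p_1 = 0.0159052
  p_2 = 0.133173
  p_3 = 0.323794
  p_4 = 0.345672
Posterior odds = (w_3·p_3) / (w_4·p_4) = (0.16·0.323794) / (0.15·0.345672) = 0.051807 / 0.0518509 ≈ 0.999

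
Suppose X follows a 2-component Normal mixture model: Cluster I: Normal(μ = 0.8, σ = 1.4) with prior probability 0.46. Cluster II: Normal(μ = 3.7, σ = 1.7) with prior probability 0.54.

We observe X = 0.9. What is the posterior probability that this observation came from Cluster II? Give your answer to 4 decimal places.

Apply Bayes' rule: the posterior for each component is proportional to its prior times its likelihood at x.
Evaluate each component's likelihood at the observed value:
  L_I = (1/(1.4·√(2π)))·exp(−(0.9−0.8)²/(2·1.4²)) = 0.284959·exp(-0.00255) = 0.284233
  L_II = (1/(1.7·√(2π)))·exp(−(0.9−3.7)²/(2·1.7²)) = 0.234672·exp(-1.35640) = 0.0604482
Multiply by the mixture weights:
  P(Z=I)·L_I = 0.46 × 0.284233 = 0.130747
  P(Z=II)·L_II = 0.54 × 0.0604482 = 0.032642
Marginal: 0.130747 + 0.032642 = 0.163389
P(Cluster II | 0.9) = 0.032642 / 0.163389 ≈ 0.1998

0.1998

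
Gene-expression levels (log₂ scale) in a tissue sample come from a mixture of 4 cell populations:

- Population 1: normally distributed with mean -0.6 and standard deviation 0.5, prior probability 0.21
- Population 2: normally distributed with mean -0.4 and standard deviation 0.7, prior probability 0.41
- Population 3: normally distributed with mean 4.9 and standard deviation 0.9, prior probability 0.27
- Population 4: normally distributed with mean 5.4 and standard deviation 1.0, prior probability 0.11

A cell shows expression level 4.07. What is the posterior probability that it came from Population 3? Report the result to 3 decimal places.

By Bayes' theorem, P(k | x) = w_k f_k(x) / Σ_j w_j f_j(x).
Evaluate each component's likelihood at the observed value:
  p_1 = (1/(0.5·√(2π)))·exp(−(4.07−-0.6)²/(2·0.5²)) = 0.797885·exp(-43.61780) = 9.09851e-20
  p_2 = (1/(0.7·√(2π)))·exp(−(4.07−-0.4)²/(2·0.7²)) = 0.569918·exp(-20.38867) = 7.96386e-10
  p_3 = (1/(0.9·√(2π)))·exp(−(4.07−4.9)²/(2·0.9²)) = 0.443269·exp(-0.42525) = 0.289724
  p_4 = (1/(1.0·√(2π)))·exp(−(4.07−5.4)²/(2·1.0²)) = 0.398942·exp(-0.88445) = 0.16474
Multiply by the mixture weights:
  w_1·p_1 = 0.21 × 9.09851e-20 = 1.91069e-20
  w_2·p_2 = 0.41 × 7.96386e-10 = 3.26518e-10
  w_3·p_3 = 0.27 × 0.289724 = 0.0782256
  w_4·p_4 = 0.11 × 0.16474 = 0.0181214
Normaliser: 1.91069e-20 + 3.26518e-10 + 0.0782256 + 0.0181214 = 0.096347
Responsibility of Population 3: 0.0782256 / 0.096347 ≈ 0.812

0.812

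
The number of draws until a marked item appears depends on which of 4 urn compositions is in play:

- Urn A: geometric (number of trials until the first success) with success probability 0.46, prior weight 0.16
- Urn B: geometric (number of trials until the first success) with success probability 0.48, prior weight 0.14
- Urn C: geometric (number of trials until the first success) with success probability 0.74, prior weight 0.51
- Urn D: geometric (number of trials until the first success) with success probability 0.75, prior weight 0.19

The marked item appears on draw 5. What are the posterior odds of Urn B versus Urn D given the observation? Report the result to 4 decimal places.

The posterior odds equal the prior odds times the likelihood ratio: (w_i/w_j)·(f_i(x)/f_j(x)).
Component likelihoods at x = 5:
  f_A = 0.46·(1−0.46)^4 = 0.46·0.0850306 = 0.0391141
  f_B = 0.48·(1−0.48)^4 = 0.48·0.0731162 = 0.0350958
  f_C = 0.74·(1−0.74)^4 = 0.74·0.00456976 = 0.00338162
  f_D = 0.75·(1−0.75)^4 = 0.75·0.00390625 = 0.00292969
Odds = (0.14/0.19) × (0.0350958/0.00292969) = 0.736842 × 11.9794 ≈ 8.8269

8.8269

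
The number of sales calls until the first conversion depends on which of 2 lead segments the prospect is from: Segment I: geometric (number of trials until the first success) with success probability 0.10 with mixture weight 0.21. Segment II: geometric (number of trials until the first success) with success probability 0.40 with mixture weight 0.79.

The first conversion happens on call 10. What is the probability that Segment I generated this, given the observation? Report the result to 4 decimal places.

Posterior ∝ prior × likelihood, so P(k | x) ∝ P(Z=k) f_k(x); normalise over all components.
Component likelihoods at x = 10:
  f_I = 0.038742
  f_II = 0.00403108
Unnormalised posteriors:
  P(Z=I)·f_I = 0.21 × 0.038742 = 0.00813583
  P(Z=II)·f_II = 0.79 × 0.00403108 = 0.00318455
Denominator: 0.00813583 + 0.00318455 = 0.0113204
So the posterior for Segment I is 0.00813583 / 0.0113204 ≈ 0.7187.

0.7187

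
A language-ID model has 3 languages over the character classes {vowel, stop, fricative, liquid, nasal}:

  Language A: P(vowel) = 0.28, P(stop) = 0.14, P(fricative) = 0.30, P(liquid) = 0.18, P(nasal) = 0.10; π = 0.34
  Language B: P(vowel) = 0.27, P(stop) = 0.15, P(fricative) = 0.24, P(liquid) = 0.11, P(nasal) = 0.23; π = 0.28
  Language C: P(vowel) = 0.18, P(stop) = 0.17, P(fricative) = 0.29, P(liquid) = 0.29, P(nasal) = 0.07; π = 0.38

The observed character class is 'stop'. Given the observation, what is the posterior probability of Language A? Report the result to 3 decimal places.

0.309

Posterior ∝ prior × likelihood, so P(k | x) ∝ w_k f_k(x); normalise over all components.
Evaluate each component's likelihood at the observed value:
  L_A = 0.14
  L_B = 0.15
  L_C = 0.17
Unnormalised posteriors:
  w_A·L_A = 0.34 × 0.14 = 0.0476
  w_B·L_B = 0.28 × 0.15 = 0.042
  w_C·L_C = 0.38 × 0.17 = 0.0646
Evidence: 0.0476 + 0.042 + 0.0646 = 0.1542
P(Language A | x) ≈ 0.309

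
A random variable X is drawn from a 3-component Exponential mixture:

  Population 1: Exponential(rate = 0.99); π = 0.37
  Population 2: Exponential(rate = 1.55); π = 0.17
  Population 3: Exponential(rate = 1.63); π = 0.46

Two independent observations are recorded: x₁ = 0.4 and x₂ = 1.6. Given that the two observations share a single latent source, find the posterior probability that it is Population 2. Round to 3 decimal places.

Posterior ∝ prior × likelihood, so P(k | x) ∝ P(Z=k) f_k(x); normalise over all components.
Since both observations come from the same component, the likelihood for component k is f_k(x₁)·f_k(x₂).
  L_1 = [0.666277] × [0.203101] = 0.135322
  L_2 = [0.833814] × [0.129802] = 0.108231
  L_3 = [0.849234] × [0.120101] = 0.101994
Weight by the priors:
  P(Z=1)·L_1 = 0.37 × 0.135322 = 0.050069
  P(Z=2)·L_2 = 0.17 × 0.108231 = 0.0183992
  P(Z=3)·L_3 = 0.46 × 0.101994 = 0.0469173
Sum: 0.050069 + 0.0183992 + 0.0469173 = 0.115386
Responsibility of Population 2: 0.0183992 / 0.115386 ≈ 0.159

0.159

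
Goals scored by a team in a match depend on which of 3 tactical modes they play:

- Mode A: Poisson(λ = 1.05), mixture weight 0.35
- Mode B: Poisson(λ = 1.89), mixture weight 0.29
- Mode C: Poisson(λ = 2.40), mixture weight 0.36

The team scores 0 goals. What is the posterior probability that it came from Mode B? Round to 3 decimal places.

The responsibility of component k is π_k f_k(x) divided by Σ_j π_j f_j(x).
Component likelihoods at x = 0 goals:
  L_A = 0.349938
  L_B = 0.151072
  L_C = 0.090718
Weight by the priors:
  π_A·L_A = 0.35 × 0.349938 = 0.122478
  π_B·L_B = 0.29 × 0.151072 = 0.0438108
  π_C·L_C = 0.36 × 0.090718 = 0.0326585
Sum: 0.122478 + 0.0438108 + 0.0326585 = 0.198947
P(Mode B | data) ≈ 0.220

0.220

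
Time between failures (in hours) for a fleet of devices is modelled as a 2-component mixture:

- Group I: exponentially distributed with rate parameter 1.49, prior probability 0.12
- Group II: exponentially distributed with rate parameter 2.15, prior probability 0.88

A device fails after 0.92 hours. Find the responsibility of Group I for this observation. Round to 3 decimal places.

By Bayes' theorem, P(k | x) = P(Z=k) f_k(x) / Σ_j P(Z=j) f_j(x).
Component likelihoods at x = 0.92 hours:
  p_I = 1.49·e^(−1.49·0.92) = 1.49·e^(−1.3708) = 0.378317
  p_II = 2.15·e^(−2.15·0.92) = 2.15·e^(−1.9780) = 0.297443
Weight by the priors:
  P(Z=I)·p_I = 0.12 × 0.378317 = 0.045398
  P(Z=II)·p_II = 0.88 × 0.297443 = 0.26175
Denominator: 0.045398 + 0.26175 = 0.307148
Responsibility of Group I: 0.045398 / 0.307148 ≈ 0.148

0.148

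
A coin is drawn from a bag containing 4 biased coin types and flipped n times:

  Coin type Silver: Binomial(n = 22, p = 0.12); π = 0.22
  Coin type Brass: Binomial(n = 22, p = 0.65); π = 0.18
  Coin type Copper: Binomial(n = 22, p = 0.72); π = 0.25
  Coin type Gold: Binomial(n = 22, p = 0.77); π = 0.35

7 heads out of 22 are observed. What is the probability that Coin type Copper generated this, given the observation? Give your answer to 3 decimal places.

Apply Bayes' rule: the posterior for each component is proportional to its prior times its likelihood at x.
Component likelihoods at x = 7 heads out of 22:
  L_Silver = C(22,7)·0.12^7·0.88^15 = 170544·3.58318e-07·0.146974 = 0.00898143
  L_Brass = C(22,7)·0.65^7·0.35^15 = 170544·0.0490223·1.44884e-07 = 0.0012113
  L_Copper = C(22,7)·0.72^7·0.28^15 = 170544·0.100306·5.09766e-09 = 8.72036e-05
  L_Gold = C(22,7)·0.77^7·0.23^15 = 170544·0.160485·2.66635e-10 = 7.29775e-06
Multiply by the mixture weights:
  π_Silver·L_Silver = 0.22 × 0.00898143 = 0.00197591
  π_Brass·L_Brass = 0.18 × 0.0012113 = 0.000218033
  π_Copper·L_Copper = 0.25 × 8.72036e-05 = 2.18009e-05
  π_Gold·L_Gold = 0.35 × 7.29775e-06 = 2.55421e-06
Denominator: 0.00197591 + 0.000218033 + 2.18009e-05 + 2.55421e-06 = 0.0022183
P(Coin type Copper | the observation) = 2.18009e-05 / 0.0022183 ≈ 0.010

0.010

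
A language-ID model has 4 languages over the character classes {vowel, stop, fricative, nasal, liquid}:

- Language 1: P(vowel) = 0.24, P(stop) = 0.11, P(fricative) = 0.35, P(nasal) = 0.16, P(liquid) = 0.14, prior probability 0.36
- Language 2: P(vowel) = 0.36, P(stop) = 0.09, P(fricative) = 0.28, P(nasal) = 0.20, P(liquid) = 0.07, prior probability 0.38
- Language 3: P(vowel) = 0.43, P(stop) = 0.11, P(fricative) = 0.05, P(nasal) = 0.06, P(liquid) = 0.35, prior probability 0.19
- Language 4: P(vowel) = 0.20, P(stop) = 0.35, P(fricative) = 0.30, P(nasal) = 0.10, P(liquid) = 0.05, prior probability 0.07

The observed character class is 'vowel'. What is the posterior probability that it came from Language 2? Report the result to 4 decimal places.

Posterior ∝ prior × likelihood, so P(k | x) ∝ w_k f_k(x); normalise over all components.
Evaluate each component's likelihood at the observed value:
  p_1 = P(vowel | comp) = 0.24
  p_2 = P(vowel | comp) = 0.36
  p_3 = P(vowel | comp) = 0.43
  p_4 = P(vowel | comp) = 0.20
Unnormalised posteriors:
  w_1·p_1 = 0.36 × 0.24 = 0.0864
  w_2·p_2 = 0.38 × 0.36 = 0.1368
  w_3·p_3 = 0.19 × 0.43 = 0.0817
  w_4·p_4 = 0.07 × 0.2 = 0.014
Denominator: 0.0864 + 0.1368 + 0.0817 + 0.014 = 0.3189
P(Language 2 | 'vowel') ≈ 0.4290

0.4290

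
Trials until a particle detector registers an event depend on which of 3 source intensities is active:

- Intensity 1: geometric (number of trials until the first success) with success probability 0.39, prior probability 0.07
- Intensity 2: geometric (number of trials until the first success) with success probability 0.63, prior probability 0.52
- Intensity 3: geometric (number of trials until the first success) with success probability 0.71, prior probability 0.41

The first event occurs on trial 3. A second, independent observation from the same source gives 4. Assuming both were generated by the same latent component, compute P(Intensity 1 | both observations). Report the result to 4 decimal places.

0.3265

P(component k | x) = π_k·f_k(x) / marginal(x), where marginal(x) = Σ_j π_j·f_j(x).
Since both observations come from the same component, the likelihood for component k is f_k(x₁)·f_k(x₂).
  p_1 = [0.145119] × [0.0885226] = 0.0128463
  p_2 = [0.086247] × [0.0319114] = 0.00275226
  p_3 = [0.059711] × [0.0173162] = 0.00103397
Unnormalised posteriors:
  π_1·p_1 = 0.07 × 0.0128463 = 0.000899242
  π_2·p_2 = 0.52 × 0.00275226 = 0.00143118
  π_3·p_3 = 0.41 × 0.00103397 = 0.000423926
Normaliser: 0.000899242 + 0.00143118 + 0.000423926 = 0.00275434
P(Intensity 1 | data) ≈ 0.3265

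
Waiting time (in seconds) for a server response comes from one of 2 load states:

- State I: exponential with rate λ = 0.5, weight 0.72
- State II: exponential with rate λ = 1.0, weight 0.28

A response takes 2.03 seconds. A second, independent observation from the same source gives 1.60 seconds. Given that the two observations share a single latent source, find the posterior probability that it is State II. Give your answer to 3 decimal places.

0.202

The responsibility of component k is w_k f_k(x) divided by Σ_j w_j f_j(x).
Since both observations come from the same component, the likelihood for component k is f_k(x₁)·f_k(x₂).
  p_I = [0.5·e^(−0.5·2.03) = 0.5·e^(−1.0150) = 0.181201] × [0.224664] = 0.0407095
  p_II = [1.0·e^(−1.0·2.03) = 1.0·e^(−2.0300) = 0.131336] × [0.201897] = 0.0265162
Weight by the priors:
  w_I·p_I = 0.72 × 0.0407095 = 0.0293108
  w_II·p_II = 0.28 × 0.0265162 = 0.00742453
Evidence: 0.0293108 + 0.00742453 = 0.0367354
P(State II | data) = 0.00742453 / 0.0367354 ≈ 0.202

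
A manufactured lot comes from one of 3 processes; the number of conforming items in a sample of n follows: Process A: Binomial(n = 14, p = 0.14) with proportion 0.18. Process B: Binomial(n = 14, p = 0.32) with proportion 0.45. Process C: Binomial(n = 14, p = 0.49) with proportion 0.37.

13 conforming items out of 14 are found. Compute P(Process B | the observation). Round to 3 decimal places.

0.006

Apply Bayes' rule: the posterior for each component is proportional to its prior times its likelihood at x.
Binomial probabilities:
  L_A = C(14,13)·0.14^13·0.86^1 = 14·7.93715e-12·0.86 = 9.55633e-11
  L_B = C(14,13)·0.32^13·0.68^1 = 14·3.68935e-07·0.68 = 3.51226e-06
  L_C = C(14,13)·0.49^13·0.51^1 = 14·9.38748e-05·0.51 = 0.000670266
Unnormalised posteriors:
  P(Z=A)·L_A = 0.18 × 9.55633e-11 = 1.72014e-11
  P(Z=B)·L_B = 0.45 × 3.51226e-06 = 1.58052e-06
  P(Z=C)·L_C = 0.37 × 0.000670266 = 0.000247998
Denominator: 1.72014e-11 + 1.58052e-06 + 0.000247998 = 0.000249579
P(Process B | data) = 1.58052e-06 / 0.000249579 ≈ 0.006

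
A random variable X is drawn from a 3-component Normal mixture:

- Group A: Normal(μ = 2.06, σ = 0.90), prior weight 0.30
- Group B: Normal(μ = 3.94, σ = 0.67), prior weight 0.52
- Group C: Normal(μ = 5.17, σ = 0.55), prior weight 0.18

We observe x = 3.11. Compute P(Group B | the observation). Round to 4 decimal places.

By Bayes' theorem, P(k | x) = P(Z=k) f_k(x) / Σ_j P(Z=j) f_j(x).
Normal densities:
  f_A = 0.224443
  f_B = 0.276435
  f_C = 0.000652098
Unnormalised posteriors:
  P(Z=A)·f_A = 0.30 × 0.224443 = 0.0673329
  P(Z=B)·f_B = 0.52 × 0.276435 = 0.143746
  P(Z=C)·f_C = 0.18 × 0.000652098 = 0.000117378
Evidence: 0.0673329 + 0.143746 + 0.000117378 = 0.211196
Responsibility of Group B: 0.143746 / 0.211196 ≈ 0.6806

0.6806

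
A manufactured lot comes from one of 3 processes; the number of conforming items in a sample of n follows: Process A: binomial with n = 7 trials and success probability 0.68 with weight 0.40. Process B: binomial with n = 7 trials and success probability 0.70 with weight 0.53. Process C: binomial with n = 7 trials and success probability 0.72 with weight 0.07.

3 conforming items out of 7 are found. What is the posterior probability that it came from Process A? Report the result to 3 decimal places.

Posterior ∝ prior × likelihood, so P(k | x) ∝ π_k f_k(x); normalise over all components.
Evaluate each component's likelihood at the observed value:
  f_A = 0.115397
  f_B = 0.0972405
  f_C = 0.0802967
Multiply by the mixture weights:
  π_A·f_A = 0.40 × 0.115397 = 0.0461588
  π_B·f_B = 0.53 × 0.0972405 = 0.0515375
  π_C·f_C = 0.07 × 0.0802967 = 0.00562077
Sum: 0.0461588 + 0.0515375 + 0.00562077 = 0.103317
P(Process A | the observation) ≈ 0.447

0.447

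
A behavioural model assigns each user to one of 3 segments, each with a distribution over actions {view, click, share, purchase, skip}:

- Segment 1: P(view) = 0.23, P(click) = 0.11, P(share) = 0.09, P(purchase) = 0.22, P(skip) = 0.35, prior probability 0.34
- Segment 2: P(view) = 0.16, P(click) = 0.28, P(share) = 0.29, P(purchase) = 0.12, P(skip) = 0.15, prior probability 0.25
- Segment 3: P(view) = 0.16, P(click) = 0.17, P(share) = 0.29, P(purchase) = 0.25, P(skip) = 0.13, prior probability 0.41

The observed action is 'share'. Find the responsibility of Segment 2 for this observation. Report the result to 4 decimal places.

0.3266

P(component k | x) = π_k·f_k(x) / marginal(x), where marginal(x) = Σ_j π_j·f_j(x).
Categorical probabilities:
  f_1 = P(share | comp) = 0.09
  f_2 = P(share | comp) = 0.29
  f_3 = P(share | comp) = 0.29
Multiply by the mixture weights:
  π_1·f_1 = 0.34 × 0.09 = 0.0306
  π_2·f_2 = 0.25 × 0.29 = 0.0725
  π_3·f_3 = 0.41 × 0.29 = 0.1189
Sum: 0.0306 + 0.0725 + 0.1189 = 0.222
Responsibility of Segment 2: 0.0725 / 0.222 ≈ 0.3266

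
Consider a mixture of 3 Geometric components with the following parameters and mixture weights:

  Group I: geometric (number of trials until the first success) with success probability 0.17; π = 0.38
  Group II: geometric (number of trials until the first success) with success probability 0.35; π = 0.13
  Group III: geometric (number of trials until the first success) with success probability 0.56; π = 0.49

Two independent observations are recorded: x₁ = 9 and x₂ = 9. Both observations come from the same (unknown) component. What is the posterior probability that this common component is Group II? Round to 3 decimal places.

0.028

Posterior ∝ prior × likelihood, so P(k | x) ∝ w_k f_k(x); normalise over all components.
Since both observations come from the same component, the likelihood for component k is f_k(x₁)·f_k(x₂).
  p_I = [0.038289] × [0.038289] = 0.00146605
  p_II = [0.0111526] × [0.0111526] = 0.00012438
  p_III = [0.000786701] × [0.000786701] = 6.18898e-07
Weight by the priors:
  w_I·p_I = 0.38 × 0.00146605 = 0.000557097
  w_II·p_II = 0.13 × 0.00012438 = 1.61694e-05
  w_III·p_III = 0.49 × 6.18898e-07 = 3.0326e-07
Evidence: 0.000557097 + 1.61694e-05 + 3.0326e-07 = 0.00057357
P(Group II | x) = 1.61694e-05 / 0.00057357 ≈ 0.028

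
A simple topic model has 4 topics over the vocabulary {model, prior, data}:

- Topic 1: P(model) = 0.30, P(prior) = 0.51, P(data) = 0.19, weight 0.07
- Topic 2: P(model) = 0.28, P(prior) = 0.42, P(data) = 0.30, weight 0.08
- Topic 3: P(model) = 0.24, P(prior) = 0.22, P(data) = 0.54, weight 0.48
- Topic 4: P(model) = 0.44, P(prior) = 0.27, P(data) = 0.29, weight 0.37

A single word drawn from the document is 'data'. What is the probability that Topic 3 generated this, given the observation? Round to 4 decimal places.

0.6419

Posterior ∝ prior × likelihood, so P(k | x) ∝ w_k f_k(x); normalise over all components.
Categorical probabilities:
  f_1 = 0.19
  f_2 = 0.3
  f_3 = 0.54
  f_4 = 0.29
Weight by the priors:
  w_1·f_1 = 0.07 × 0.19 = 0.0133
  w_2·f_2 = 0.08 × 0.3 = 0.024
  w_3·f_3 = 0.48 × 0.54 = 0.2592
  w_4·f_4 = 0.37 × 0.29 = 0.1073
Marginal: 0.0133 + 0.024 + 0.2592 + 0.1073 = 0.4038
Responsibility of Topic 3: 0.2592 / 0.4038 ≈ 0.6419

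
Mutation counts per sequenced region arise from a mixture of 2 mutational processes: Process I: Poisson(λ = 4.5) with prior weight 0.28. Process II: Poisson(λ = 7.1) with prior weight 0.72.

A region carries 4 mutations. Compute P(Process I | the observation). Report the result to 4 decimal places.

0.4580

Posterior ∝ prior × likelihood, so P(k | x) ∝ π_k f_k(x); normalise over all components.
Component likelihoods at x = 4 mutations:
  p_I = e^(−4.5)·4.5^4/4! = 0.189808
  p_II = e^(−7.1)·7.1^4/4! = 0.0873638
Unnormalised posteriors:
  π_I·p_I = 0.28 × 0.189808 = 0.0531461
  π_II·p_II = 0.72 × 0.0873638 = 0.0629019
Evidence: 0.0531461 + 0.0629019 = 0.116048
P(Process I | x) ≈ 0.4580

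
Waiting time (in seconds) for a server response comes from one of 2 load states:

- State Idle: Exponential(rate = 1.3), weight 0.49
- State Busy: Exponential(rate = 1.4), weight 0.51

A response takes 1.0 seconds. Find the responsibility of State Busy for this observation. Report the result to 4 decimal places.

0.5035

By Bayes' theorem, P(k | x) = π_k f_k(x) / Σ_j π_j f_j(x).
Exponential densities:
  L_Idle = 1.3·e^(−1.3·1.0) = 1.3·e^(−1.3000) = 0.354291
  L_Busy = 1.4·e^(−1.4·1.0) = 1.4·e^(−1.4000) = 0.345236
Unnormalised posteriors:
  π_Idle·L_Idle = 0.49 × 0.354291 = 0.173603
  π_Busy·L_Busy = 0.51 × 0.345236 = 0.17607
Marginal: 0.173603 + 0.17607 = 0.349673
So the posterior for State Busy is 0.17607 / 0.349673 ≈ 0.5035.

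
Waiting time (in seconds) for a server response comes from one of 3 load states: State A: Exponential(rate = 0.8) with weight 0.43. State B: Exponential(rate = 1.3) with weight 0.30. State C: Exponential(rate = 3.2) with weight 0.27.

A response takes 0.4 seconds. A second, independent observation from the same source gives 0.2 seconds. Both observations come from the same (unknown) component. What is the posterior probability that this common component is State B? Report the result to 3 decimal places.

0.288

Apply Bayes' rule: the posterior for each component is proportional to its prior times its likelihood at x.
Since both observations come from the same component, the likelihood for component k is f_k(x₁)·f_k(x₂).
  p_A = [0.8·e^(−0.8·0.4) = 0.8·e^(−0.3200) = 0.580919] × [0.681715] = 0.396021
  p_B = [1.3·e^(−1.3·0.4) = 1.3·e^(−0.5200) = 0.772877] × [1.00237] = 0.774706
  p_C = [3.2·e^(−3.2·0.4) = 3.2·e^(−1.2800) = 0.889719] × [1.68734] = 1.50126
Multiply by the mixture weights:
  P(Z=A)·p_A = 0.43 × 0.396021 = 0.170289
  P(Z=B)·p_B = 0.30 × 0.774706 = 0.232412
  P(Z=C)·p_C = 0.27 × 1.50126 = 0.405339
Normaliser: 0.170289 + 0.232412 + 0.405339 = 0.80804
Responsibility of State B: 0.232412 / 0.80804 ≈ 0.288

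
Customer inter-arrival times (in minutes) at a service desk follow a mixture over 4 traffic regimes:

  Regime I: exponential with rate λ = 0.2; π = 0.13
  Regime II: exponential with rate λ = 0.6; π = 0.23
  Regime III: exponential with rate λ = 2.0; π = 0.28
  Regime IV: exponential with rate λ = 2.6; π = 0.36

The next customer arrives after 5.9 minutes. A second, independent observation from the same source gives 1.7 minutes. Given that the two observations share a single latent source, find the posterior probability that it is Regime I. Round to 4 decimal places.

Apply Bayes' rule: the posterior for each component is proportional to its prior times its likelihood at x.
Since both observations come from the same component, the likelihood for component k is f_k(x₁)·f_k(x₂).
  L_I = [0.2·e^(−0.2·5.9) = 0.2·e^(−1.1800) = 0.0614557] × [0.142354] = 0.00874848
  L_II = [0.6·e^(−0.6·5.9) = 0.6·e^(−3.5400) = 0.017408] × [0.216357] = 0.00376634
  L_III = [2.0·e^(−2.0·5.9) = 2.0·e^(−11.8000) = 1.50091e-05] × [0.0667465] = 1.00181e-06
  L_IV = [2.6·e^(−2.6·5.9) = 2.6·e^(−15.3400) = 5.66104e-07] × [0.031289] = 1.77128e-08
Weight by the priors:
  w_I·L_I = 0.13 × 0.00874848 = 0.0011373
  w_II·L_II = 0.23 × 0.00376634 = 0.000866258
  w_III·L_III = 0.28 × 1.00181e-06 = 2.80506e-07
  w_IV·L_IV = 0.36 × 1.77128e-08 = 6.37662e-09
Marginal: 0.0011373 + 0.000866258 + 2.80506e-07 + 6.37662e-09 = 0.00200385
So the posterior for Regime I is 0.0011373 / 0.00200385 ≈ 0.5676.

0.5676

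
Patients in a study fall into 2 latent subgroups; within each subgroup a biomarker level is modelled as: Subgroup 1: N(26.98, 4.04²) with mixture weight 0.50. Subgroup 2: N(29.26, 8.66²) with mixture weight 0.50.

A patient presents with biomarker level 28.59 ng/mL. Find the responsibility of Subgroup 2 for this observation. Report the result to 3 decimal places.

0.335

By Bayes' theorem, P(k | x) = w_k f_k(x) / Σ_j w_j f_j(x).
Evaluate each component's likelihood at the observed value:
  L_1 = (1/(4.04·√(2π)))·exp(−(28.59−26.98)²/(2·4.04²)) = 0.098748·exp(-0.07941) = 0.09121
  L_2 = (1/(8.66·√(2π)))·exp(−(28.59−29.26)²/(2·8.66²)) = 0.046067·exp(-0.00299) = 0.0459296
Unnormalised posteriors:
  w_1·L_1 = 0.50 × 0.09121 = 0.045605
  w_2·L_2 = 0.50 × 0.0459296 = 0.0229648
Normaliser: 0.045605 + 0.0229648 = 0.0685698
So the posterior for Subgroup 2 is 0.0229648 / 0.0685698 ≈ 0.335.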